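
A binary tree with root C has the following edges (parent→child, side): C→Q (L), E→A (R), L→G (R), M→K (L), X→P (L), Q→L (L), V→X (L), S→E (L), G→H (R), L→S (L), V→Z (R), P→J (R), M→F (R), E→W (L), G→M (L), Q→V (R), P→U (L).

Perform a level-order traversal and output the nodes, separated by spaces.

Level-order visits nodes level by level from the root, left to right within each level.
Level 0: C
Level 1: Q
Level 2: L, V
Level 3: S, G, X, Z
Level 4: E, M, H, P
Level 5: W, A, K, F, U, J

C Q L V S G X Z E M H P W A K F U J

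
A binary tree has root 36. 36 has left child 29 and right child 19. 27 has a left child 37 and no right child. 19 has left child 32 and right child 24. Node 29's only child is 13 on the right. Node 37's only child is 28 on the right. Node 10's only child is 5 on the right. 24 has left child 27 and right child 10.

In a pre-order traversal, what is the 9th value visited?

Pre-order visits the node, then its left subtree, then its right subtree.
Visit 36.
At 36: go left to 29.
  Visit 29.
  At 29: no left child.
  At 29: go right to 13.
    13 is a leaf — visit 13.
At 36: go right to 19.
  Visit 19.
  At 19: go left to 32.
    32 is a leaf — visit 32.
  At 19: go right to 24.
    Visit 24.
    At 24: go left to 27.
      Visit 27.
      At 27: go left to 37.
        Visit 37.
        At 37: no left child.
        At 37: go right to 28.
          28 is a leaf — visit 28.
      At 27: no right child.
    At 24: go right to 10.
      Visit 10.
      At 10: no left child.
      At 10: go right to 5.
        5 is a leaf — visit 5.
Full pre-order sequence: 36, 29, 13, 19, 32, 24, 27, 37, 28, 10, 5.

28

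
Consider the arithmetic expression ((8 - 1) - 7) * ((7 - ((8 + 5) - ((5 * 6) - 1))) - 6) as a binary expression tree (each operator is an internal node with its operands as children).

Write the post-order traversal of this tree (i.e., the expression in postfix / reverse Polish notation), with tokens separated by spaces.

8 1 - 7 - 7 8 5 + 5 6 * 1 - - - 6 - *

Post-order on an expression tree gives postfix notation: for each operator, emit left operand, right operand, then the operator.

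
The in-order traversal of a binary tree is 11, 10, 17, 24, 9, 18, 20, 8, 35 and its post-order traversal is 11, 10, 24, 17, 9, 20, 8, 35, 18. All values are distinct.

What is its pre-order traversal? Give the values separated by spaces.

The last element of post-order is the root; it splits in-order into left and right subtrees.
Root 18: left subtree has 5 nodes {11, 10, 17, 24, 9}, right has 3 {20, 8, 35}.
  Root 9: left subtree has 4 nodes {11, 10, 17, 24}, right has 0 { }.
    Root 17: left subtree has 2 nodes {11, 10}, right has 1 {24}.
      Root 10: left subtree has 1 node {11}, right has 0 { }.
  Root 35: left subtree has 2 nodes {20, 8}, right has 0 { }.
    Root 8: left subtree has 1 node {20}, right has 0 { }.

18 9 17 10 11 24 35 8 20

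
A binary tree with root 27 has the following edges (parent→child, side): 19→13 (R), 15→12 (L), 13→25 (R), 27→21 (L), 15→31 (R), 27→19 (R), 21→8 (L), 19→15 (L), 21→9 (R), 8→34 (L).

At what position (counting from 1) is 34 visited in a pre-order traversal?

Pre-order visits the node, then its left subtree, then its right subtree.
Visit 27.
At 27: go left to 21.
  Visit 21.
  At 21: go left to 8.
    Visit 8.
    At 8: go left to 34.
      34 is a leaf — visit 34.
    At 8: no right child.
  At 21: go right to 9.
    9 is a leaf — visit 9.
At 27: go right to 19.
  Visit 19.
  At 19: go left to 15.
    Visit 15.
    At 15: go left to 12.
      12 is a leaf — visit 12.
    At 15: go right to 31.
      31 is a leaf — visit 31.
  At 19: go right to 13.
    Visit 13.
    At 13: no left child.
    At 13: go right to 25.
      25 is a leaf — visit 25.
Full pre-order sequence: 27, 21, 8, 34, 9, 19, 15, 12, 31, 13, 25.

4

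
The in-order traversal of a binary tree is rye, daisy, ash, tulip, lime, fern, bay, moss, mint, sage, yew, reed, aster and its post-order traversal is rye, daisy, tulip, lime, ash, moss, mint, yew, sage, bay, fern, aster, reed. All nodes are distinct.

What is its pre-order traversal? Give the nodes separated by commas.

The last element of post-order is the root; it splits in-order into left and right subtrees.
Root reed: left subtree has 11 nodes {rye, daisy, ash, tulip, lime, fern, bay, moss, mint, sage, yew}, right has 1 {aster}.
  Root fern: left subtree has 5 nodes {rye, daisy, ash, tulip, lime}, right has 5 {bay, moss, mint, sage, yew}.
    Root ash: left subtree has 2 nodes {rye, daisy}, right has 2 {tulip, lime}.
      Root daisy: left subtree has 1 node {rye}, right has 0 { }.
      Root lime: left subtree has 1 node {tulip}, right has 0 { }.
    Root bay: left subtree has 0 nodes { }, right has 4 {moss, mint, sage, yew}.
      Root sage: left subtree has 2 nodes {moss, mint}, right has 1 {yew}.
        Root mint: left subtree has 1 node {moss}, right has 0 { }.

reed, fern, ash, daisy, rye, lime, tulip, bay, sage, mint, moss, yew, aster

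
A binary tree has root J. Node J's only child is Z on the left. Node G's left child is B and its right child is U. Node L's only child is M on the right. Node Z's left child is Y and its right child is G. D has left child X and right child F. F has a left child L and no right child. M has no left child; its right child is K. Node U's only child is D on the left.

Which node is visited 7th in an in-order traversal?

L

In-order visits the left subtree, then the node, then the right subtree.
At J: go left to Z.
  At Z: go left to Y.
    Y is a leaf — visit Y.
  Visit Z.
  At Z: go right to G.
    At G: go left to B.
      B is a leaf — visit B.
    Visit G.
    At G: go right to U.
      At U: go left to D.
        At D: go left to X.
          X is a leaf — visit X.
        Visit D.
        At D: go right to F.
          At F: go left to L.
            At L: no left child.
            Visit L.
            At L: go right to M.
              At M: no left child.
              Visit M.
              At M: go right to K.
                K is a leaf — visit K.
          Visit F.
          At F: no right child.
      Visit U.
      At U: no right child.
Visit J.
At J: no right child.
Full in-order sequence: Y, Z, B, G, X, D, L, M, K, F, U, J.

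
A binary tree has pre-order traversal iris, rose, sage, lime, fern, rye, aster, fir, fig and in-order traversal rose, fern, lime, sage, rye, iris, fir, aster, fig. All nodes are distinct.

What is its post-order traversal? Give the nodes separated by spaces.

fern lime rye sage rose fir fig aster iris

The first element of pre-order is the root; it splits in-order into left and right subtrees.
Root iris: left subtree has 5 nodes {rose, fern, lime, sage, rye}, right has 3 {fir, aster, fig}.
  Root rose: left subtree has 0 nodes { }, right has 4 {fern, lime, sage, rye}.
    Root sage: left subtree has 2 nodes {fern, lime}, right has 1 {rye}.
      Root lime: left subtree has 1 node {fern}, right has 0 { }.
  Root aster: left subtree has 1 node {fir}, right has 1 {fig}.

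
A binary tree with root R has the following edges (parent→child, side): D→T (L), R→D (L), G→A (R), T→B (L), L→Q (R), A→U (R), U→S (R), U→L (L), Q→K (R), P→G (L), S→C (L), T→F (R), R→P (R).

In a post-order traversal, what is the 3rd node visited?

Post-order visits the left subtree, then the right subtree, then the node.
At R: go left to D.
  At D: go left to T.
    At T: go left to B.
      B is a leaf — visit B.
    At T: go right to F.
      F is a leaf — visit F.
    Visit T.
  At D: no right child.
  Visit D.
At R: go right to P.
  At P: go left to G.
    At G: no left child.
    At G: go right to A.
      At A: no left child.
      At A: go right to U.
        At U: go left to L.
          At L: no left child.
          At L: go right to Q.
            At Q: no left child.
            At Q: go right to K.
              K is a leaf — visit K.
            Visit Q.
          Visit L.
        At U: go right to S.
          At S: go left to C.
            C is a leaf — visit C.
          At S: no right child.
          Visit S.
        Visit U.
      Visit A.
    Visit G.
  At P: no right child.
  Visit P.
Visit R.
Full post-order sequence: B, F, T, D, K, Q, L, C, S, U, A, G, P, R.

T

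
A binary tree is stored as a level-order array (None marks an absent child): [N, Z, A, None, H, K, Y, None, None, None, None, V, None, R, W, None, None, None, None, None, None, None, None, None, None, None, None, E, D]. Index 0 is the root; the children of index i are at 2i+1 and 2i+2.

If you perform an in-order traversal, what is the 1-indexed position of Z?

1

In-order visits the left subtree, then the node, then the right subtree.
At N: go left to Z.
  At Z: no left child.
  Visit Z.
  At Z: go right to H.
    H is a leaf — visit H.
Visit N.
At N: go right to A.
  At A: go left to K.
    At K: go left to V.
      V is a leaf — visit V.
    Visit K.
    At K: no right child.
  Visit A.
  At A: go right to Y.
    At Y: go left to R.
      At R: go left to E.
        E is a leaf — visit E.
      Visit R.
      At R: go right to D.
        D is a leaf — visit D.
    Visit Y.
    At Y: go right to W.
      W is a leaf — visit W.
Full in-order sequence: Z, H, N, V, K, A, E, R, D, Y, W.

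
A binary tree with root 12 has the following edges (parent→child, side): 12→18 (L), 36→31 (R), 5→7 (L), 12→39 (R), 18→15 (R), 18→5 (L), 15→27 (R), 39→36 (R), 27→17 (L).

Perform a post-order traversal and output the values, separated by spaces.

7 5 17 27 15 18 31 36 39 12

Post-order visits the left subtree, then the right subtree, then the node.
At 12: go left to 18.
  At 18: go left to 5.
    At 5: go left to 7.
      7 is a leaf — visit 7.
    At 5: no right child.
    Visit 5.
  At 18: go right to 15.
    At 15: no left child.
    At 15: go right to 27.
      At 27: go left to 17.
        17 is a leaf — visit 17.
      At 27: no right child.
      Visit 27.
    Visit 15.
  Visit 18.
At 12: go right to 39.
  At 39: no left child.
  At 39: go right to 36.
    At 36: no left child.
    At 36: go right to 31.
      31 is a leaf — visit 31.
    Visit 36.
  Visit 39.
Visit 12.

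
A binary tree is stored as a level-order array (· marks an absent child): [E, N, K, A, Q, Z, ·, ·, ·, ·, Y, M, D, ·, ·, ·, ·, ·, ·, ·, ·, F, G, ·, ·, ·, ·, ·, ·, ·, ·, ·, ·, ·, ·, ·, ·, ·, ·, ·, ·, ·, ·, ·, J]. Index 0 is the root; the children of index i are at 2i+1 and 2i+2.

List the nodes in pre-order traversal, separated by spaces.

E N A Q Y F J G K Z M D

Pre-order visits the node, then its left subtree, then its right subtree.
Visit E.
At E: go left to N.
  Visit N.
  At N: go left to A.
    A is a leaf — visit A.
  At N: go right to Q.
    Visit Q.
    At Q: no left child.
    At Q: go right to Y.
      Visit Y.
      At Y: go left to F.
        Visit F.
        At F: no left child.
        At F: go right to J.
          J is a leaf — visit J.
      At Y: go right to G.
        G is a leaf — visit G.
At E: go right to K.
  Visit K.
  At K: go left to Z.
    Visit Z.
    At Z: go left to M.
      M is a leaf — visit M.
    At Z: go right to D.
      D is a leaf — visit D.
  At K: no right child.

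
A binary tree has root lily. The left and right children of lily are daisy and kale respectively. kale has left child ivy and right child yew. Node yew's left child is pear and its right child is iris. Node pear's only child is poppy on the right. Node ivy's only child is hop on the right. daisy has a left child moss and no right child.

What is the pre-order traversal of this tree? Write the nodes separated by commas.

lily, daisy, moss, kale, ivy, hop, yew, pear, poppy, iris

Pre-order visits the node, then its left subtree, then its right subtree.
Visit lily.
At lily: go left to daisy.
  Visit daisy.
  At daisy: go left to moss.
    moss is a leaf — visit moss.
  At daisy: no right child.
At lily: go right to kale.
  Visit kale.
  At kale: go left to ivy.
    Visit ivy.
    At ivy: no left child.
    At ivy: go right to hop.
      hop is a leaf — visit hop.
  At kale: go right to yew.
    Visit yew.
    At yew: go left to pear.
      Visit pear.
      At pear: no left child.
      At pear: go right to poppy.
        poppy is a leaf — visit poppy.
    At yew: go right to iris.
      iris is a leaf — visit iris.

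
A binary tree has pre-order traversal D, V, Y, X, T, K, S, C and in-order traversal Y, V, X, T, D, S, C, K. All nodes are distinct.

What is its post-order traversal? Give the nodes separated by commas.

Y, T, X, V, C, S, K, D

The first element of pre-order is the root; it splits in-order into left and right subtrees.
Root D: left subtree has 4 nodes {Y, V, X, T}, right has 3 {S, C, K}.
  Root V: left subtree has 1 node {Y}, right has 2 {X, T}.
    Root X: left subtree has 0 nodes { }, right has 1 {T}.
  Root K: left subtree has 2 nodes {S, C}, right has 0 { }.
    Root S: left subtree has 0 nodes { }, right has 1 {C}.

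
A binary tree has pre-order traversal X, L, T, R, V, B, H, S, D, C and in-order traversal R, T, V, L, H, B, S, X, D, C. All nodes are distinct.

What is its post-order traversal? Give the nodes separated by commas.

R, V, T, H, S, B, L, C, D, X

The first element of pre-order is the root; it splits in-order into left and right subtrees.
Root X: left subtree has 7 nodes {R, T, V, L, H, B, S}, right has 2 {D, C}.
  Root L: left subtree has 3 nodes {R, T, V}, right has 3 {H, B, S}.
    Root T: left subtree has 1 node {R}, right has 1 {V}.
    Root B: left subtree has 1 node {H}, right has 1 {S}.
  Root D: left subtree has 0 nodes { }, right has 1 {C}.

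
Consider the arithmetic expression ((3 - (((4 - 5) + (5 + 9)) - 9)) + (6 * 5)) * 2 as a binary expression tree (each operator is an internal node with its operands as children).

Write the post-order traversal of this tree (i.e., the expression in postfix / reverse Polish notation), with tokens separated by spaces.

Post-order on an expression tree gives postfix notation: for each operator, emit left operand, right operand, then the operator.

3 4 5 - 5 9 + + 9 - - 6 5 * + 2 *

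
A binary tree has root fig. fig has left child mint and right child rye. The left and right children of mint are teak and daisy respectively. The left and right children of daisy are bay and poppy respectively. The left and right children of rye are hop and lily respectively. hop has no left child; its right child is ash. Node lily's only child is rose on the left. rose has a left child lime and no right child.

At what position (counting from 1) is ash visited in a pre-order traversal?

9

Pre-order visits the node, then its left subtree, then its right subtree.
Visit fig.
At fig: go left to mint.
  Visit mint.
  At mint: go left to teak.
    teak is a leaf — visit teak.
  At mint: go right to daisy.
    Visit daisy.
    At daisy: go left to bay.
      bay is a leaf — visit bay.
    At daisy: go right to poppy.
      poppy is a leaf — visit poppy.
At fig: go right to rye.
  Visit rye.
  At rye: go left to hop.
    Visit hop.
    At hop: no left child.
    At hop: go right to ash.
      ash is a leaf — visit ash.
  At rye: go right to lily.
    Visit lily.
    At lily: go left to rose.
      Visit rose.
      At rose: go left to lime.
        lime is a leaf — visit lime.
      At rose: no right child.
    At lily: no right child.
Full pre-order sequence: fig, mint, teak, daisy, bay, poppy, rye, hop, ash, lily, rose, lime.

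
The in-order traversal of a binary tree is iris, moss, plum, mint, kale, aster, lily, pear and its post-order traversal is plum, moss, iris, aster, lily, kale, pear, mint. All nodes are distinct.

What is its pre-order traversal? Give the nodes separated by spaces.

mint iris moss plum pear kale lily aster

The last element of post-order is the root; it splits in-order into left and right subtrees.
Root mint: left subtree has 3 nodes {iris, moss, plum}, right has 4 {kale, aster, lily, pear}.
  Root iris: left subtree has 0 nodes { }, right has 2 {moss, plum}.
    Root moss: left subtree has 0 nodes { }, right has 1 {plum}.
  Root pear: left subtree has 3 nodes {kale, aster, lily}, right has 0 { }.
    Root kale: left subtree has 0 nodes { }, right has 2 {aster, lily}.
      Root lily: left subtree has 1 node {aster}, right has 0 { }.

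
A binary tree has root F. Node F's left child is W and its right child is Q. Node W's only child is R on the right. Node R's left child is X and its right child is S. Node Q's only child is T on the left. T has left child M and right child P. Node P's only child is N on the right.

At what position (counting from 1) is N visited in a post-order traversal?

Post-order visits the left subtree, then the right subtree, then the node.
At F: go left to W.
  At W: no left child.
  At W: go right to R.
    At R: go left to X.
      X is a leaf — visit X.
    At R: go right to S.
      S is a leaf — visit S.
    Visit R.
  Visit W.
At F: go right to Q.
  At Q: go left to T.
    At T: go left to M.
      M is a leaf — visit M.
    At T: go right to P.
      At P: no left child.
      At P: go right to N.
        N is a leaf — visit N.
      Visit P.
    Visit T.
  At Q: no right child.
  Visit Q.
Visit F.
Full post-order sequence: X, S, R, W, M, N, P, T, Q, F.

6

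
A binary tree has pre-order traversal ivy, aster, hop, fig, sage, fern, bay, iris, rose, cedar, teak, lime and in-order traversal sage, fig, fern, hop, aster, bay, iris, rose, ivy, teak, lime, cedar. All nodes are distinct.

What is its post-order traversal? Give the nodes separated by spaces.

sage fern fig hop rose iris bay aster lime teak cedar ivy

The first element of pre-order is the root; it splits in-order into left and right subtrees.
Root ivy: left subtree has 8 nodes {sage, fig, fern, hop, aster, bay, iris, rose}, right has 3 {teak, lime, cedar}.
  Root aster: left subtree has 4 nodes {sage, fig, fern, hop}, right has 3 {bay, iris, rose}.
    Root hop: left subtree has 3 nodes {sage, fig, fern}, right has 0 { }.
      Root fig: left subtree has 1 node {sage}, right has 1 {fern}.
    Root bay: left subtree has 0 nodes { }, right has 2 {iris, rose}.
      Root iris: left subtree has 0 nodes { }, right has 1 {rose}.
  Root cedar: left subtree has 2 nodes {teak, lime}, right has 0 { }.
    Root teak: left subtree has 0 nodes { }, right has 1 {lime}.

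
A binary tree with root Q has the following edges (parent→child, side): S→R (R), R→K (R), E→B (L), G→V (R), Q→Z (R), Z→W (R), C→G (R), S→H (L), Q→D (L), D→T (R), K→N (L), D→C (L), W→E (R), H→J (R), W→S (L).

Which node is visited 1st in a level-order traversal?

Q

Level-order visits nodes level by level from the root, left to right within each level.
Level 0: Q
Level 1: D, Z
Level 2: C, T, W
Level 3: G, S, E
Level 4: V, H, R, B
Level 5: J, K
Level 6: N
Full level-order sequence: Q, D, Z, C, T, W, G, S, E, V, H, R, B, J, K, N.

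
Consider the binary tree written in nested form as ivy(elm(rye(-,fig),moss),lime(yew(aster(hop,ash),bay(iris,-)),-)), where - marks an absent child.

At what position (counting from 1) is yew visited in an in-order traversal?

In-order visits the left subtree, then the node, then the right subtree.
At ivy: go left to elm.
  At elm: go left to rye.
    At rye: no left child.
    Visit rye.
    At rye: go right to fig.
      fig is a leaf — visit fig.
  Visit elm.
  At elm: go right to moss.
    moss is a leaf — visit moss.
Visit ivy.
At ivy: go right to lime.
  At lime: go left to yew.
    At yew: go left to aster.
      At aster: go left to hop.
        hop is a leaf — visit hop.
      Visit aster.
      At aster: go right to ash.
        ash is a leaf — visit ash.
    Visit yew.
    At yew: go right to bay.
      At bay: go left to iris.
        iris is a leaf — visit iris.
      Visit bay.
      At bay: no right child.
  Visit lime.
  At lime: no right child.
Full in-order sequence: rye, fig, elm, moss, ivy, hop, aster, ash, yew, iris, bay, lime.

9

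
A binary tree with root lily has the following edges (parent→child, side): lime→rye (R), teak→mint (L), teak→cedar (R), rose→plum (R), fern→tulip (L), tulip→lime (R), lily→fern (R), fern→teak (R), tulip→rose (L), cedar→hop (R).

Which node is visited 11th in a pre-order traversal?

hop

Pre-order visits the node, then its left subtree, then its right subtree.
Visit lily.
At lily: no left child.
At lily: go right to fern.
  Visit fern.
  At fern: go left to tulip.
    Visit tulip.
    At tulip: go left to rose.
      Visit rose.
      At rose: no left child.
      At rose: go right to plum.
        plum is a leaf — visit plum.
    At tulip: go right to lime.
      Visit lime.
      At lime: no left child.
      At lime: go right to rye.
        rye is a leaf — visit rye.
  At fern: go right to teak.
    Visit teak.
    At teak: go left to mint.
      mint is a leaf — visit mint.
    At teak: go right to cedar.
      Visit cedar.
      At cedar: no left child.
      At cedar: go right to hop.
        hop is a leaf — visit hop.
Full pre-order sequence: lily, fern, tulip, rose, plum, lime, rye, teak, mint, cedar, hop.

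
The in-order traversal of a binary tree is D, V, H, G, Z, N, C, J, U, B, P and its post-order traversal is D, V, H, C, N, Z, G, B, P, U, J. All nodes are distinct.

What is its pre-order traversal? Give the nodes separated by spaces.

The last element of post-order is the root; it splits in-order into left and right subtrees.
Root J: left subtree has 7 nodes {D, V, H, G, Z, N, C}, right has 3 {U, B, P}.
  Root G: left subtree has 3 nodes {D, V, H}, right has 3 {Z, N, C}.
    Root H: left subtree has 2 nodes {D, V}, right has 0 { }.
      Root V: left subtree has 1 node {D}, right has 0 { }.
    Root Z: left subtree has 0 nodes { }, right has 2 {N, C}.
      Root N: left subtree has 0 nodes { }, right has 1 {C}.
  Root U: left subtree has 0 nodes { }, right has 2 {B, P}.
    Root P: left subtree has 1 node {B}, right has 0 { }.

J G H V D Z N C U P B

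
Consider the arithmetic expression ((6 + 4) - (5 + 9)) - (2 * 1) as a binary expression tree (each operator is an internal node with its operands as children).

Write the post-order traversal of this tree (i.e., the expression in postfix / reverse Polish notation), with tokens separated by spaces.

6 4 + 5 9 + - 2 1 * -

Post-order on an expression tree gives postfix notation: for each operator, emit left operand, right operand, then the operator.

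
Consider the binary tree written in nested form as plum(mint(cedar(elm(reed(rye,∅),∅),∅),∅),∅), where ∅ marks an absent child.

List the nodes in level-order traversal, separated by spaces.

Level-order visits nodes level by level from the root, left to right within each level.
Level 0: plum
Level 1: mint
Level 2: cedar
Level 3: elm
Level 4: reed
Level 5: rye

plum mint cedar elm reed rye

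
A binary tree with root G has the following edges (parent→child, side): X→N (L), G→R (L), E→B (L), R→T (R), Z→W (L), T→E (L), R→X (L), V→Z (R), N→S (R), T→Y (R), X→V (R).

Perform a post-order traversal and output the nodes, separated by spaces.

Post-order visits the left subtree, then the right subtree, then the node.
At G: go left to R.
  At R: go left to X.
    At X: go left to N.
      At N: no left child.
      At N: go right to S.
        S is a leaf — visit S.
      Visit N.
    At X: go right to V.
      At V: no left child.
      At V: go right to Z.
        At Z: go left to W.
          W is a leaf — visit W.
        At Z: no right child.
        Visit Z.
      Visit V.
    Visit X.
  At R: go right to T.
    At T: go left to E.
      At E: go left to B.
        B is a leaf — visit B.
      At E: no right child.
      Visit E.
    At T: go right to Y.
      Y is a leaf — visit Y.
    Visit T.
  Visit R.
At G: no right child.
Visit G.

S N W Z V X B E Y T R G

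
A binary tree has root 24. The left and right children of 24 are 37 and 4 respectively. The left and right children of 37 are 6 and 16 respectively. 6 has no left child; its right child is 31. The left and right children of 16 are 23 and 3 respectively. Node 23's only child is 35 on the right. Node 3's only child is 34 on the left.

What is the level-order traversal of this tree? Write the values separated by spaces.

24 37 4 6 16 31 23 3 35 34

Level-order visits nodes level by level from the root, left to right within each level.
Level 0: 24
Level 1: 37, 4
Level 2: 6, 16
Level 3: 31, 23, 3
Level 4: 35, 34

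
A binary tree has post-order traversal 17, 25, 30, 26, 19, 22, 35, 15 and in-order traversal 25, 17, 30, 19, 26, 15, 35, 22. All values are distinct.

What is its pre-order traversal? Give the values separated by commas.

The last element of post-order is the root; it splits in-order into left and right subtrees.
Root 15: left subtree has 5 nodes {25, 17, 30, 19, 26}, right has 2 {35, 22}.
  Root 19: left subtree has 3 nodes {25, 17, 30}, right has 1 {26}.
    Root 30: left subtree has 2 nodes {25, 17}, right has 0 { }.
      Root 25: left subtree has 0 nodes { }, right has 1 {17}.
  Root 35: left subtree has 0 nodes { }, right has 1 {22}.

15, 19, 30, 25, 17, 26, 35, 22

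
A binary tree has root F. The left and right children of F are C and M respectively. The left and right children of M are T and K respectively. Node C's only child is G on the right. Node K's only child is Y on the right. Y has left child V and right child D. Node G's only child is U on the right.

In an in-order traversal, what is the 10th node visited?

D

In-order visits the left subtree, then the node, then the right subtree.
At F: go left to C.
  At C: no left child.
  Visit C.
  At C: go right to G.
    At G: no left child.
    Visit G.
    At G: go right to U.
      U is a leaf — visit U.
Visit F.
At F: go right to M.
  At M: go left to T.
    T is a leaf — visit T.
  Visit M.
  At M: go right to K.
    At K: no left child.
    Visit K.
    At K: go right to Y.
      At Y: go left to V.
        V is a leaf — visit V.
      Visit Y.
      At Y: go right to D.
        D is a leaf — visit D.
Full in-order sequence: C, G, U, F, T, M, K, V, Y, D.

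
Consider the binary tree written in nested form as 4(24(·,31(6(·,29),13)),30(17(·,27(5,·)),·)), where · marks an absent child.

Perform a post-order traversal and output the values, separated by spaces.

Post-order visits the left subtree, then the right subtree, then the node.
At 4: go left to 24.
  At 24: no left child.
  At 24: go right to 31.
    At 31: go left to 6.
      At 6: no left child.
      At 6: go right to 29.
        29 is a leaf — visit 29.
      Visit 6.
    At 31: go right to 13.
      13 is a leaf — visit 13.
    Visit 31.
  Visit 24.
At 4: go right to 30.
  At 30: go left to 17.
    At 17: no left child.
    At 17: go right to 27.
      At 27: go left to 5.
        5 is a leaf — visit 5.
      At 27: no right child.
      Visit 27.
    Visit 17.
  At 30: no right child.
  Visit 30.
Visit 4.

29 6 13 31 24 5 27 17 30 4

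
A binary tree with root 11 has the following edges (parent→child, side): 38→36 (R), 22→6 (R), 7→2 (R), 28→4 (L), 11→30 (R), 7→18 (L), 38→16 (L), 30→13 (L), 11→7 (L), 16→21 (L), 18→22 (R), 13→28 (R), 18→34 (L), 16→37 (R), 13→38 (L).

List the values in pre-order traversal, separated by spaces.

Pre-order visits the node, then its left subtree, then its right subtree.
Visit 11.
At 11: go left to 7.
  Visit 7.
  At 7: go left to 18.
    Visit 18.
    At 18: go left to 34.
      34 is a leaf — visit 34.
    At 18: go right to 22.
      Visit 22.
      At 22: no left child.
      At 22: go right to 6.
        6 is a leaf — visit 6.
  At 7: go right to 2.
    2 is a leaf — visit 2.
At 11: go right to 30.
  Visit 30.
  At 30: go left to 13.
    Visit 13.
    At 13: go left to 38.
      Visit 38.
      At 38: go left to 16.
        Visit 16.
        At 16: go left to 21.
          21 is a leaf — visit 21.
        At 16: go right to 37.
          37 is a leaf — visit 37.
      At 38: go right to 36.
        36 is a leaf — visit 36.
    At 13: go right to 28.
      Visit 28.
      At 28: go left to 4.
        4 is a leaf — visit 4.
      At 28: no right child.
  At 30: no right child.

11 7 18 34 22 6 2 30 13 38 16 21 37 36 28 4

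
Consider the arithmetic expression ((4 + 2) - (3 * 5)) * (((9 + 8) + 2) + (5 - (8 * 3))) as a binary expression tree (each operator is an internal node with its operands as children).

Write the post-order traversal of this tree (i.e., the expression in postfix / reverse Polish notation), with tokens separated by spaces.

4 2 + 3 5 * - 9 8 + 2 + 5 8 3 * - + *

Post-order on an expression tree gives postfix notation: for each operator, emit left operand, right operand, then the operator.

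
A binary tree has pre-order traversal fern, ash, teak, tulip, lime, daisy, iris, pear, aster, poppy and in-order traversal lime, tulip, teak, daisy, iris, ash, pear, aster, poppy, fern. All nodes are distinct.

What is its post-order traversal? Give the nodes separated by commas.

lime, tulip, iris, daisy, teak, poppy, aster, pear, ash, fern

The first element of pre-order is the root; it splits in-order into left and right subtrees.
Root fern: left subtree has 9 nodes {lime, tulip, teak, daisy, iris, ash, pear, aster, poppy}, right has 0 { }.
  Root ash: left subtree has 5 nodes {lime, tulip, teak, daisy, iris}, right has 3 {pear, aster, poppy}.
    Root teak: left subtree has 2 nodes {lime, tulip}, right has 2 {daisy, iris}.
      Root tulip: left subtree has 1 node {lime}, right has 0 { }.
      Root daisy: left subtree has 0 nodes { }, right has 1 {iris}.
    Root pear: left subtree has 0 nodes { }, right has 2 {aster, poppy}.
      Root aster: left subtree has 0 nodes { }, right has 1 {poppy}.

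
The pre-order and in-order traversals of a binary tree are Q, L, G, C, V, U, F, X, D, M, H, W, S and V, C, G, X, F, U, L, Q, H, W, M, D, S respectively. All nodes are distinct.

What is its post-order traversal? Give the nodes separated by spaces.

V C X F U G L W H M S D Q

The first element of pre-order is the root; it splits in-order into left and right subtrees.
Root Q: left subtree has 7 nodes {V, C, G, X, F, U, L}, right has 5 {H, W, M, D, S}.
  Root L: left subtree has 6 nodes {V, C, G, X, F, U}, right has 0 { }.
    Root G: left subtree has 2 nodes {V, C}, right has 3 {X, F, U}.
      Root C: left subtree has 1 node {V}, right has 0 { }.
      Root U: left subtree has 2 nodes {X, F}, right has 0 { }.
        Root F: left subtree has 1 node {X}, right has 0 { }.
  Root D: left subtree has 3 nodes {H, W, M}, right has 1 {S}.
    Root M: left subtree has 2 nodes {H, W}, right has 0 { }.
      Root H: left subtree has 0 nodes { }, right has 1 {W}.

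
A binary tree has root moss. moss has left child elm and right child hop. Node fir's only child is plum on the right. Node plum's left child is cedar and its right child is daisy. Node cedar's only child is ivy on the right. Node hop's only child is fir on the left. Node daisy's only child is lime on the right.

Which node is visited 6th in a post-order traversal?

plum

Post-order visits the left subtree, then the right subtree, then the node.
At moss: go left to elm.
  elm is a leaf — visit elm.
At moss: go right to hop.
  At hop: go left to fir.
    At fir: no left child.
    At fir: go right to plum.
      At plum: go left to cedar.
        At cedar: no left child.
        At cedar: go right to ivy.
          ivy is a leaf — visit ivy.
        Visit cedar.
      At plum: go right to daisy.
        At daisy: no left child.
        At daisy: go right to lime.
          lime is a leaf — visit lime.
        Visit daisy.
      Visit plum.
    Visit fir.
  At hop: no right child.
  Visit hop.
Visit moss.
Full post-order sequence: elm, ivy, cedar, lime, daisy, plum, fir, hop, moss.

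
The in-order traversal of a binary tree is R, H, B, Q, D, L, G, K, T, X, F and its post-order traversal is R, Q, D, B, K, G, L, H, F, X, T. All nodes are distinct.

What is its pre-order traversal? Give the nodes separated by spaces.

T H R L B D Q G K X F

The last element of post-order is the root; it splits in-order into left and right subtrees.
Root T: left subtree has 8 nodes {R, H, B, Q, D, L, G, K}, right has 2 {X, F}.
  Root H: left subtree has 1 node {R}, right has 6 {B, Q, D, L, G, K}.
    Root L: left subtree has 3 nodes {B, Q, D}, right has 2 {G, K}.
      Root B: left subtree has 0 nodes { }, right has 2 {Q, D}.
        Root D: left subtree has 1 node {Q}, right has 0 { }.
      Root G: left subtree has 0 nodes { }, right has 1 {K}.
  Root X: left subtree has 0 nodes { }, right has 1 {F}.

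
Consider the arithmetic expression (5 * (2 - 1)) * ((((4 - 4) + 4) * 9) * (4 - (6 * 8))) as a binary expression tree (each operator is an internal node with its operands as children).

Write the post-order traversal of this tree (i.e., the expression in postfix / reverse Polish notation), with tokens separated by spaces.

Post-order on an expression tree gives postfix notation: for each operator, emit left operand, right operand, then the operator.

5 2 1 - * 4 4 - 4 + 9 * 4 6 8 * - * *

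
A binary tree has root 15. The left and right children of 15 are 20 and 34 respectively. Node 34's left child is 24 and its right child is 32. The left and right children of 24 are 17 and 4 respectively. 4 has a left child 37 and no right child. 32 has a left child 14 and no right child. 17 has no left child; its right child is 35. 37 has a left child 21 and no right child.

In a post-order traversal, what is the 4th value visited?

21

Post-order visits the left subtree, then the right subtree, then the node.
At 15: go left to 20.
  20 is a leaf — visit 20.
At 15: go right to 34.
  At 34: go left to 24.
    At 24: go left to 17.
      At 17: no left child.
      At 17: go right to 35.
        35 is a leaf — visit 35.
      Visit 17.
    At 24: go right to 4.
      At 4: go left to 37.
        At 37: go left to 21.
          21 is a leaf — visit 21.
        At 37: no right child.
        Visit 37.
      At 4: no right child.
      Visit 4.
    Visit 24.
  At 34: go right to 32.
    At 32: go left to 14.
      14 is a leaf — visit 14.
    At 32: no right child.
    Visit 32.
  Visit 34.
Visit 15.
Full post-order sequence: 20, 35, 17, 21, 37, 4, 24, 14, 32, 34, 15.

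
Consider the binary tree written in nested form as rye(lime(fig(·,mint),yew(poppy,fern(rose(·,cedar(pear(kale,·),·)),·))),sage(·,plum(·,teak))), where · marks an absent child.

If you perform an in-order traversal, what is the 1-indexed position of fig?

1

In-order visits the left subtree, then the node, then the right subtree.
At rye: go left to lime.
  At lime: go left to fig.
    At fig: no left child.
    Visit fig.
    At fig: go right to mint.
      mint is a leaf — visit mint.
  Visit lime.
  At lime: go right to yew.
    At yew: go left to poppy.
      poppy is a leaf — visit poppy.
    Visit yew.
    At yew: go right to fern.
      At fern: go left to rose.
        At rose: no left child.
        Visit rose.
        At rose: go right to cedar.
          At cedar: go left to pear.
            At pear: go left to kale.
              kale is a leaf — visit kale.
            Visit pear.
            At pear: no right child.
          Visit cedar.
          At cedar: no right child.
      Visit fern.
      At fern: no right child.
Visit rye.
At rye: go right to sage.
  At sage: no left child.
  Visit sage.
  At sage: go right to plum.
    At plum: no left child.
    Visit plum.
    At plum: go right to teak.
      teak is a leaf — visit teak.
Full in-order sequence: fig, mint, lime, poppy, yew, rose, kale, pear, cedar, fern, rye, sage, plum, teak.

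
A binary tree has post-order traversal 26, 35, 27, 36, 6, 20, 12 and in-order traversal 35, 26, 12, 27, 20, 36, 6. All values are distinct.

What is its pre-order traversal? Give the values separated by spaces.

12 35 26 20 27 6 36

The last element of post-order is the root; it splits in-order into left and right subtrees.
Root 12: left subtree has 2 nodes {35, 26}, right has 4 {27, 20, 36, 6}.
  Root 35: left subtree has 0 nodes { }, right has 1 {26}.
  Root 20: left subtree has 1 node {27}, right has 2 {36, 6}.
    Root 6: left subtree has 1 node {36}, right has 0 { }.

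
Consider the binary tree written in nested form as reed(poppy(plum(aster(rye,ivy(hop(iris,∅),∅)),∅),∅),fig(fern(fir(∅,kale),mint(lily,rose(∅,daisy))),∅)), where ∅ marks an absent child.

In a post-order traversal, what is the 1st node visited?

rye

Post-order visits the left subtree, then the right subtree, then the node.
At reed: go left to poppy.
  At poppy: go left to plum.
    At plum: go left to aster.
      At aster: go left to rye.
        rye is a leaf — visit rye.
      At aster: go right to ivy.
        At ivy: go left to hop.
          At hop: go left to iris.
            iris is a leaf — visit iris.
          At hop: no right child.
          Visit hop.
        At ivy: no right child.
        Visit ivy.
      Visit aster.
    At plum: no right child.
    Visit plum.
  At poppy: no right child.
  Visit poppy.
At reed: go right to fig.
  At fig: go left to fern.
    At fern: go left to fir.
      At fir: no left child.
      At fir: go right to kale.
        kale is a leaf — visit kale.
      Visit fir.
    At fern: go right to mint.
      At mint: go left to lily.
        lily is a leaf — visit lily.
      At mint: go right to rose.
        At rose: no left child.
        At rose: go right to daisy.
          daisy is a leaf — visit daisy.
        Visit rose.
      Visit mint.
    Visit fern.
  At fig: no right child.
  Visit fig.
Visit reed.
Full post-order sequence: rye, iris, hop, ivy, aster, plum, poppy, kale, fir, lily, daisy, rose, mint, fern, fig, reed.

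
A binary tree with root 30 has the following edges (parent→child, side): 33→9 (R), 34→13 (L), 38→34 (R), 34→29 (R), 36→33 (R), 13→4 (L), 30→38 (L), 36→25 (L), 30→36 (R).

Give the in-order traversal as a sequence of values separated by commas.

In-order visits the left subtree, then the node, then the right subtree.
At 30: go left to 38.
  At 38: no left child.
  Visit 38.
  At 38: go right to 34.
    At 34: go left to 13.
      At 13: go left to 4.
        4 is a leaf — visit 4.
      Visit 13.
      At 13: no right child.
    Visit 34.
    At 34: go right to 29.
      29 is a leaf — visit 29.
Visit 30.
At 30: go right to 36.
  At 36: go left to 25.
    25 is a leaf — visit 25.
  Visit 36.
  At 36: go right to 33.
    At 33: no left child.
    Visit 33.
    At 33: go right to 9.
      9 is a leaf — visit 9.

38, 4, 13, 34, 29, 30, 25, 36, 33, 9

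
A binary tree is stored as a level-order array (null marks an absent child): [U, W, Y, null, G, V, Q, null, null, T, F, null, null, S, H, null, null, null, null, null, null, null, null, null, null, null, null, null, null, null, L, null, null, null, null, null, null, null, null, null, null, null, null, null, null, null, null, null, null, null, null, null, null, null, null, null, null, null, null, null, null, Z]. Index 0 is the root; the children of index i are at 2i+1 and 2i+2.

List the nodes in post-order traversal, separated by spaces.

Post-order visits the left subtree, then the right subtree, then the node.
At U: go left to W.
  At W: no left child.
  At W: go right to G.
    At G: go left to T.
      T is a leaf — visit T.
    At G: go right to F.
      F is a leaf — visit F.
    Visit G.
  Visit W.
At U: go right to Y.
  At Y: go left to V.
    V is a leaf — visit V.
  At Y: go right to Q.
    At Q: go left to S.
      S is a leaf — visit S.
    At Q: go right to H.
      At H: no left child.
      At H: go right to L.
        At L: go left to Z.
          Z is a leaf — visit Z.
        At L: no right child.
        Visit L.
      Visit H.
    Visit Q.
  Visit Y.
Visit U.

T F G W V S Z L H Q Y U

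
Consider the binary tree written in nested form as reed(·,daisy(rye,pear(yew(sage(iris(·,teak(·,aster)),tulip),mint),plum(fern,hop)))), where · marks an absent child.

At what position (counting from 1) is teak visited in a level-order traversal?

Level-order visits nodes level by level from the root, left to right within each level.
Level 0: reed
Level 1: daisy
Level 2: rye, pear
Level 3: yew, plum
Level 4: sage, mint, fern, hop
Level 5: iris, tulip
Level 6: teak
Level 7: aster
Full level-order sequence: reed, daisy, rye, pear, yew, plum, sage, mint, fern, hop, iris, tulip, teak, aster.

13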